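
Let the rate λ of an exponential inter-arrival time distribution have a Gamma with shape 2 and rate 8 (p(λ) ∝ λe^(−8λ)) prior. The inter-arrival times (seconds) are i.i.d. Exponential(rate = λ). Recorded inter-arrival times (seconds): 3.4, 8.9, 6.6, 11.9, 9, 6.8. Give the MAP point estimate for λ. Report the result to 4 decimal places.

λ̂_MAP = 0.1282

The Exponential(rate=λ) likelihood is ∝ λ^n e^(−λΣtᵢ). Here n = 6 and Σtᵢ = 3.4 + 8.9 + 6.6 + 11.9 + 9 + 6.8 = 46.6.
Posterior ∝ λe^(−8λ) · λ^6e^(−46.6λ) = λ^7e^(−54.6λ), i.e. Gamma(8, 54.6).
Mode = (a−1)/b = 7/54.6 ≈ 0.1282.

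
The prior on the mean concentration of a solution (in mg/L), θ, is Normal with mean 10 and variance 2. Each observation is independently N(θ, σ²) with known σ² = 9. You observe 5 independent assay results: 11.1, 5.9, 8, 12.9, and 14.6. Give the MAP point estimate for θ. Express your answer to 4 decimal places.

θ̂_MAP = 10.2632

n = 5; x̄ = (11.1 + 5.9 + 8 + 12.9 + 14.6)/5 = 52.5/5 = 10.5.
For a Normal prior and Normal likelihood with known variance, the posterior is Normal; its mode equals its mean, the precision-weighted average.
Prior precision 1/σ₀² = 1/2 = 0.5; data precision n/σ² = 5/9.
θ̂ = (0.5·10 + (5/9)·10.5) / (0.5 + 5/9) = (65/6)/(19/18) = 195/19 ≈ 10.2632.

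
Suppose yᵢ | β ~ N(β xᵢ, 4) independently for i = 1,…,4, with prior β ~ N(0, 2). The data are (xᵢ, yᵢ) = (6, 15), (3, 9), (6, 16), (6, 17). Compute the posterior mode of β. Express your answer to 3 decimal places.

log p(β | y) = −Σ(yᵢ − βxᵢ)²/(2·4) − β²/(2·2) + const.
Setting the derivative to zero: Σxᵢ(yᵢ − βxᵢ)/4 − β/2 = 0, so β = Σxᵢyᵢ / (Σxᵢ² + σ²/τ²).
Σxᵢyᵢ = 6·15 + 3·9 + 6·16 + 6·17 = 315; Σxᵢ² = 117; σ²/τ² = 2.
β̂_MAP = 315 / (117 + 2) = 315/119 ≈ 2.647.

β̂_MAP = 2.647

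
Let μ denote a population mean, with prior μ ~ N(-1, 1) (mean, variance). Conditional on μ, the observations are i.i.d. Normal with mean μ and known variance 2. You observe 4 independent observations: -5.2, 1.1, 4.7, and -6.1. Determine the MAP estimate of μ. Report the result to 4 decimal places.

n = 4; x̄ = ((-5.2) + 1.1 + 4.7 + (-6.1))/4 = -5.5/4 = -1.375.
For a Normal prior and Normal likelihood with known variance, the posterior is Normal; its mode equals its mean, the precision-weighted average.
Prior precision 1/σ₀² = 1/1 = 1; data precision n/σ² = 4/2 = 2.
μ̂ = (1·(-1) + 2·(-1.375)) / (1 + 2) = (-3.75)/3 = -1.2500.

μ̂_MAP = -1.2500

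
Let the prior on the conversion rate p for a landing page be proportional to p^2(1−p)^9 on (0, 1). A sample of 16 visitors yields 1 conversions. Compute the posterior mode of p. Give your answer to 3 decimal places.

p̂_MAP = 0.111

The prior density ∝ p^2(1−p)^9 is the kernel of Beta(3, 10).
Data: 1 success in 16 trials. The binomial likelihood contributes p(1−p)^15, so the posterior is Beta(3+1, 10+15) = Beta(4, 25).
For Beta(a, b) with a, b > 1 the mode is (a−1)/(a+b−2) = 3/27 ≈ 0.111.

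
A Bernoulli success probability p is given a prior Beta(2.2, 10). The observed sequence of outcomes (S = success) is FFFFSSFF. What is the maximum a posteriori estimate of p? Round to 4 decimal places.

Prior: Beta(2.2, 10).
Data: 2 successes in 8 trials (from the sequence). The binomial likelihood contributes p^2(1−p)^6, so the posterior is Beta(2.2+2, 10+6) = Beta(4.2, 16).
For Beta(a, b) with a, b > 1 the mode is (a−1)/(a+b−2) = 3.2/18.2 ≈ 0.1758.

p̂_MAP = 0.1758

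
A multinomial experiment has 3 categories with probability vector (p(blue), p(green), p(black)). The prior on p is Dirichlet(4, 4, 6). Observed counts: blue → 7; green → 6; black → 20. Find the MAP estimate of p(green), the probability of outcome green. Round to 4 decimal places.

MAP estimate of p(green) = 0.2045

The posterior is Dirichlet(αᵢ + nᵢ) = Dirichlet(11, 10, 26).
For a Dirichlet(a₁,…,a_K) with all aᵢ > 1, the mode has j-th component (aⱼ − 1)/(Σaᵢ − K).
Here Σaᵢ = 47 and K = 3, so p(green) = (10 − 1)/(47 − 3) = 9/44 ≈ 0.2045.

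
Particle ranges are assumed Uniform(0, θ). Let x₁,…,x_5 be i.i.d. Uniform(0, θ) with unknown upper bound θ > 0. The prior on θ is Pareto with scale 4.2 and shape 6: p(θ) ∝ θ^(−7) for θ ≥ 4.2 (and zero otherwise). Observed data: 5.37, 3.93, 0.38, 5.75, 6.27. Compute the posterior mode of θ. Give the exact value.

θ̂_MAP = 6.27

The Uniform(0, θ) likelihood is θ^(−n) for θ ≥ max(xᵢ), zero otherwise. Here max(xᵢ) = 6.27.
Posterior ∝ θ^(−7) · θ^(−5) = θ^(−12) on θ ≥ max(4.2, 6.27) = 6.27.
This density is strictly decreasing in θ, so the posterior mode lies at the lower boundary of the support.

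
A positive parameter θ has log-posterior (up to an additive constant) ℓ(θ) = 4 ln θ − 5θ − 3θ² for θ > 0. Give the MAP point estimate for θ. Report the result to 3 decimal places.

ℓ'(θ) = 4/θ − 5 − 6θ. Setting this to zero and multiplying by θ: 6θ² + 5θ − 4 = 0.
θ = (−5 + √(5² + 4·6·4)) / (2·6) = (−5 + √121) / 12 = (−5 + 11)/12 = 1/2.
ℓ''(θ) = −4/θ² − 6 < 0, confirming a maximum.

θ̂_MAP = 0.500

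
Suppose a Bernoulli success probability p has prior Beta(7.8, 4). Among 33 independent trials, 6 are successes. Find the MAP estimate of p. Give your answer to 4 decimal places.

Prior: Beta(7.8, 4).
Data: 6 successes in 33 trials. The binomial likelihood contributes p^6(1−p)^27, so the posterior is Beta(7.8+6, 4+27) = Beta(13.8, 31).
For Beta(a, b) with a, b > 1 the mode is (a−1)/(a+b−2) = 12.8/42.8 ≈ 0.2991.

p̂_MAP = 0.2991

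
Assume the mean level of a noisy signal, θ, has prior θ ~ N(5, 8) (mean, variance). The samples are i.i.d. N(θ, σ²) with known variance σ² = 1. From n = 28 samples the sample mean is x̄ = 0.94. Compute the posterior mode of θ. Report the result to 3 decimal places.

θ̂_MAP = 0.958

n = 28, x̄ = 0.94.
For a Normal prior and Normal likelihood with known variance, the posterior is Normal; its mode equals its mean, the precision-weighted average.
Prior precision 1/σ₀² = 1/8 = 0.125; data precision n/σ² = 28/1 = 28.
θ̂ = (0.125·5 + 28·0.94) / (0.125 + 28) = 26.945/28.125 = 5389/5625 ≈ 0.958.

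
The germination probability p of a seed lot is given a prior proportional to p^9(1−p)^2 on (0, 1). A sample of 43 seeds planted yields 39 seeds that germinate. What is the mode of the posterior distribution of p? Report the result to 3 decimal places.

The prior density ∝ p^9(1−p)^2 is the kernel of Beta(10, 3).
Data: 39 successes in 43 trials. The binomial likelihood contributes p^39(1−p)^4, so the posterior is Beta(10+39, 3+4) = Beta(49, 7).
For Beta(a, b) with a, b > 1 the mode is (a−1)/(a+b−2) = 48/54 ≈ 0.889.

p̂_MAP = 0.889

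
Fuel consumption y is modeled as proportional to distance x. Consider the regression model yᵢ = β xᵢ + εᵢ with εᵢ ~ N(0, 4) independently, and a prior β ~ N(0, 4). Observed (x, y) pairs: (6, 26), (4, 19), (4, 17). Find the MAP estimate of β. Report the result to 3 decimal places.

log p(β | y) = −Σ(yᵢ − βxᵢ)²/(2·4) − β²/(2·4) + const.
Setting the derivative to zero: Σxᵢ(yᵢ − βxᵢ)/4 − β/4 = 0, so β = Σxᵢyᵢ / (Σxᵢ² + σ²/τ²).
Σxᵢyᵢ = 6·26 + 4·19 + 4·17 = 300; Σxᵢ² = 68; σ²/τ² = 1.
β̂_MAP = 300 / (68 + 1) = 300/69 ≈ 4.348.

β̂_MAP = 4.348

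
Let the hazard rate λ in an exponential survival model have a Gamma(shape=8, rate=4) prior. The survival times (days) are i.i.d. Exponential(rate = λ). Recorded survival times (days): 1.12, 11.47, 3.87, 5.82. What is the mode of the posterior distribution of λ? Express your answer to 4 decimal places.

The Exponential(rate=λ) likelihood is ∝ λ^n e^(−λΣtᵢ). Here n = 4 and Σtᵢ = 1.12 + 11.47 + 3.87 + 5.82 = 22.28.
Posterior ∝ λ^7e^(−4λ) · λ^4e^(−22.28λ) = λ^11e^(−26.28λ), i.e. Gamma(12, 26.28).
Mode = (a−1)/b = 11/26.28 ≈ 0.4186.

λ̂_MAP = 0.4186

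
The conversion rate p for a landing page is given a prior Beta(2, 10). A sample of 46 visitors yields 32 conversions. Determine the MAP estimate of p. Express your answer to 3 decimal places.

p̂_MAP = 0.589

Prior: Beta(2, 10).
Data: 32 successes in 46 trials. The binomial likelihood contributes p^32(1−p)^14, so the posterior is Beta(2+32, 10+14) = Beta(34, 24).
For Beta(a, b) with a, b > 1 the mode is (a−1)/(a+b−2) = 33/56 ≈ 0.589.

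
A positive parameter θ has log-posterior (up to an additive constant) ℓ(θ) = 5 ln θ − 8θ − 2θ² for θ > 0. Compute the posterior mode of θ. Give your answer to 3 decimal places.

θ̂_MAP = 0.500

ℓ'(θ) = 5/θ − 8 − 4θ. Setting this to zero and multiplying by θ: 4θ² + 8θ − 5 = 0.
θ = (−8 + √(8² + 4·4·5)) / (2·4) = (−8 + √144) / 8 = (−8 + 12)/8 = 1/2.
ℓ''(θ) = −5/θ² − 4 < 0, confirming a maximum.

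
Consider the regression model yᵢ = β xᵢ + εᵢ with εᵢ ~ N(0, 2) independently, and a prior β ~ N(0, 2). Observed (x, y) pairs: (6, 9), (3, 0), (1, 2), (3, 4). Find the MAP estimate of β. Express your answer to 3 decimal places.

log p(β | y) = −Σ(yᵢ − βxᵢ)²/(2·2) − β²/(2·2) + const.
Setting the derivative to zero: Σxᵢ(yᵢ − βxᵢ)/2 − β/2 = 0, so β = Σxᵢyᵢ / (Σxᵢ² + σ²/τ²).
Σxᵢyᵢ = 6·9 + 3·0 + 1·2 + 3·4 = 68; Σxᵢ² = 55; σ²/τ² = 1.
β̂_MAP = 68 / (55 + 1) = 68/56 ≈ 1.214.

β̂_MAP = 1.214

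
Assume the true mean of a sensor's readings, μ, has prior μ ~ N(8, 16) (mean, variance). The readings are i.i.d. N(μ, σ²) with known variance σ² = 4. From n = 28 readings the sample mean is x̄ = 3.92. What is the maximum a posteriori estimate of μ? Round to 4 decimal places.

μ̂_MAP = 3.9561

n = 28, x̄ = 3.92.
For a Normal prior and Normal likelihood with known variance, the posterior is Normal; its mode equals its mean, the precision-weighted average.
Prior precision 1/σ₀² = 1/16 = 0.0625; data precision n/σ² = 28/4 = 7.
μ̂ = (0.0625·8 + 7·3.92) / (0.0625 + 7) = 27.94/7.0625 = 11176/2825 ≈ 3.9561.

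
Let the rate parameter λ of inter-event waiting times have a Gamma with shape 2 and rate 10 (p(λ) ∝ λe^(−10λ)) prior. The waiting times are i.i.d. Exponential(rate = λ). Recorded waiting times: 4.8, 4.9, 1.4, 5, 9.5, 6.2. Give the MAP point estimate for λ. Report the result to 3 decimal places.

λ̂_MAP = 0.167

The Exponential(rate=λ) likelihood is ∝ λ^n e^(−λΣtᵢ). Here n = 6 and Σtᵢ = 4.8 + 4.9 + 1.4 + 5 + 9.5 + 6.2 = 31.8.
Posterior ∝ λe^(−10λ) · λ^6e^(−31.8λ) = λ^7e^(−41.8λ), i.e. Gamma(8, 41.8).
Mode = (a−1)/b = 7/41.8 ≈ 0.167.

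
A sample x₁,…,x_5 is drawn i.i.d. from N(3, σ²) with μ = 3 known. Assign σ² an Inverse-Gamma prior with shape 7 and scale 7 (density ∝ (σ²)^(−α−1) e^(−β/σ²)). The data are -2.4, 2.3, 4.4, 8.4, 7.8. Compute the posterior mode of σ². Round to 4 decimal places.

σ̂²_MAP = 4.6576

Sum of squared deviations about the known mean: SS = (-2.4−3)² + (2.3−3)² + (4.4−3)² + (8.4−3)² + (7.8−3)² = 83.81.
The Normal likelihood contributes (σ²)^(−n/2) exp(−SS/(2σ²)), so the posterior is Inverse-Gamma(α + n/2, β + SS/2) = Inverse-Gamma(9.5, 48.905).
The mode of Inverse-Gamma(a, b) is b/(a+1) = 48.905/10.5 ≈ 4.6576.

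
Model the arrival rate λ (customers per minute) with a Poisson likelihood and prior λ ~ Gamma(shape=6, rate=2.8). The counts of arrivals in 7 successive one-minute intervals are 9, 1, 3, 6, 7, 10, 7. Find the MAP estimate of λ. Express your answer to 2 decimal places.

λ̂_MAP = 4.90

Σxᵢ = 9+1+3+6+7+10+7 = 43, with n = 7.
Posterior ∝ λ^5e^(−2.8λ) · λ^43e^(−7λ) = λ^48e^(−9.8λ), i.e. Gamma(shape=49, rate=9.8).
The mode of a Gamma(a, b) with a ≥ 1 (shape–rate) is (a−1)/b = 48/9.8 ≈ 4.90.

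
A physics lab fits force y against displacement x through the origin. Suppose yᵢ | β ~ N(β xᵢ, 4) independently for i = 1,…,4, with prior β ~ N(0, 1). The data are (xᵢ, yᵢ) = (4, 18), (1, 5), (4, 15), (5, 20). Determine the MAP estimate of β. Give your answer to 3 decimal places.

β̂_MAP = 3.823

log p(β | y) = −Σ(yᵢ − βxᵢ)²/(2·4) − β²/(2·1) + const.
Setting the derivative to zero: Σxᵢ(yᵢ − βxᵢ)/4 − β/1 = 0, so β = Σxᵢyᵢ / (Σxᵢ² + σ²/τ²).
Σxᵢyᵢ = 4·18 + 1·5 + 4·15 + 5·20 = 237; Σxᵢ² = 58; σ²/τ² = 4.
β̂_MAP = 237 / (58 + 4) = 237/62 ≈ 3.823.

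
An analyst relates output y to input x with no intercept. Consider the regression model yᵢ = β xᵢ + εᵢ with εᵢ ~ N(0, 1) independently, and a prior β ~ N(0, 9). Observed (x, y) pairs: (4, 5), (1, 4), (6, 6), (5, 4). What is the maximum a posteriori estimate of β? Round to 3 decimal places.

β̂_MAP = 1.024

log p(β | y) = −Σ(yᵢ − βxᵢ)²/(2·1) − β²/(2·9) + const.
Setting the derivative to zero: Σxᵢ(yᵢ − βxᵢ)/1 − β/9 = 0, so β = Σxᵢyᵢ / (Σxᵢ² + σ²/τ²).
Σxᵢyᵢ = 4·5 + 1·4 + 6·6 + 5·4 = 80; Σxᵢ² = 78; σ²/τ² = 1/9.
β̂_MAP = 80 / (78 + 1/9) = 80/(703/9) = 720/703 ≈ 1.024.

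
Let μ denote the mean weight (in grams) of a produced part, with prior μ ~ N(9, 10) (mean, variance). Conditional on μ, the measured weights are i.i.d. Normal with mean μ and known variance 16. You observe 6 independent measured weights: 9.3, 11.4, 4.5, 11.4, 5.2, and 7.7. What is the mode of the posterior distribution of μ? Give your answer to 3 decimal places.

μ̂_MAP = 8.408

n = 6; x̄ = (9.3 + 11.4 + 4.5 + 11.4 + 5.2 + 7.7)/6 = 49.5/6 = 8.25.
For a Normal prior and Normal likelihood with known variance, the posterior is Normal; its mode equals its mean, the precision-weighted average.
Prior precision 1/σ₀² = 1/10 = 0.1; data precision n/σ² = 6/16 = 0.375.
μ̂ = (0.1·9 + 0.375·8.25) / (0.1 + 0.375) = 3.99375/0.475 = 639/76 ≈ 8.408.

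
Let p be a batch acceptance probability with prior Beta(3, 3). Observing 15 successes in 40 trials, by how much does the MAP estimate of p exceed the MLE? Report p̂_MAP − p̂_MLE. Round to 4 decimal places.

MAP − MLE = 0.0114

Posterior is Beta(18, 28); MAP = (18−1)/(46−2) = 17/44 ≈ 0.38636.
MLE ignores the prior: p̂_MLE = k/n = 15/40 ≈ 0.37500.
Difference = 17/44 − 15/40 = 1/88 ≈ 0.0114.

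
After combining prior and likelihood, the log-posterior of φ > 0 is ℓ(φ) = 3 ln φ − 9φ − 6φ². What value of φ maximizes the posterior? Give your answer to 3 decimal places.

φ̂_MAP = 0.250

ℓ'(φ) = 3/φ − 9 − 12φ. Setting this to zero and multiplying by φ: 12φ² + 9φ − 3 = 0.
φ = (−9 + √(9² + 4·12·3)) / (2·12) = (−9 + √225) / 24 = (−9 + 15)/24 = 1/4.
ℓ''(φ) = −3/φ² − 12 < 0, confirming a maximum.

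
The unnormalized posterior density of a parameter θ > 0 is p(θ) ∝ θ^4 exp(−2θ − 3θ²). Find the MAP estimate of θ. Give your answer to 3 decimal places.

θ̂_MAP = 0.667

ℓ'(θ) = 4/θ − 2 − 6θ. Setting this to zero and multiplying by θ: 6θ² + 2θ − 4 = 0.
θ = (−2 + √(2² + 4·6·4)) / (2·6) = (−2 + √100) / 12 = (−2 + 10)/12 = 2/3.
ℓ''(θ) = −4/θ² − 6 < 0, confirming a maximum.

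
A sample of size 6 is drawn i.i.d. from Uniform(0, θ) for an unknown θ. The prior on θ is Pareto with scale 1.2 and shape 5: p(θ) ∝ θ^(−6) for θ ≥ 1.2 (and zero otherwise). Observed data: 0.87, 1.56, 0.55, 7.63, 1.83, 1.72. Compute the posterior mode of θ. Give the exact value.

The Uniform(0, θ) likelihood is θ^(−n) for θ ≥ max(xᵢ), zero otherwise. Here max(xᵢ) = 7.63.
Posterior ∝ θ^(−6) · θ^(−6) = θ^(−12) on θ ≥ max(1.2, 7.63) = 7.63.
This density is strictly decreasing in θ, so the posterior mode lies at the lower boundary of the support.

θ̂_MAP = 7.63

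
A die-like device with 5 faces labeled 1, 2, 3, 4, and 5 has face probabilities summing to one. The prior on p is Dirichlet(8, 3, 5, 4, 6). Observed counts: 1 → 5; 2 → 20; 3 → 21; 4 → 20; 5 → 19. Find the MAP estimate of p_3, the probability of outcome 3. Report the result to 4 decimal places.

The posterior is Dirichlet(αᵢ + nᵢ) = Dirichlet(13, 23, 26, 24, 25).
For a Dirichlet(a₁,…,a_K) with all aᵢ > 1, the mode has j-th component (aⱼ − 1)/(Σaᵢ − K).
Here Σaᵢ = 111 and K = 5, so p_3 = (26 − 1)/(111 − 5) = 25/106 ≈ 0.2358.

MAP estimate: 0.2358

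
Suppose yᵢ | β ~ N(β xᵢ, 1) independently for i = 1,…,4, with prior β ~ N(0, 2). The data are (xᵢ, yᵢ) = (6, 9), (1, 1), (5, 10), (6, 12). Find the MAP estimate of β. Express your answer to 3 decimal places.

β̂_MAP = 1.797

log p(β | y) = −Σ(yᵢ − βxᵢ)²/(2·1) − β²/(2·2) + const.
Setting the derivative to zero: Σxᵢ(yᵢ − βxᵢ)/1 − β/2 = 0, so β = Σxᵢyᵢ / (Σxᵢ² + σ²/τ²).
Σxᵢyᵢ = 6·9 + 1·1 + 5·10 + 6·12 = 177; Σxᵢ² = 98; σ²/τ² = 0.5.
β̂_MAP = 177 / (98 + 0.5) = 177/98.5 ≈ 1.797.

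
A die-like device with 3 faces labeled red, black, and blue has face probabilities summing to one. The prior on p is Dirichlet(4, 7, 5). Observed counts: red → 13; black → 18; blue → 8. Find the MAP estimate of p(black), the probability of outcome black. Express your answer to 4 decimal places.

MAP estimate of p(black) = 0.4615

The posterior is Dirichlet(αᵢ + nᵢ) = Dirichlet(17, 25, 13).
For a Dirichlet(a₁,…,a_K) with all aᵢ > 1, the mode has j-th component (aⱼ − 1)/(Σaᵢ − K).
Here Σaᵢ = 55 and K = 3, so p(black) = (25 − 1)/(55 − 3) = 24/52 ≈ 0.4615.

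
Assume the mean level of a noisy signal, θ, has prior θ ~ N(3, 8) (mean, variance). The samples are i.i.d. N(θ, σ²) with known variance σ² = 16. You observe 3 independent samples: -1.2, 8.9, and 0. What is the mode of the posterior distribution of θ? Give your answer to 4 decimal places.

n = 3; x̄ = ((-1.2) + 8.9 + 0)/3 = 7.7/3 = 77/30 ≈ 2.5667.
For a Normal prior and Normal likelihood with known variance, the posterior is Normal; its mode equals its mean, the precision-weighted average.
Prior precision 1/σ₀² = 1/8 = 0.125; data precision n/σ² = 3/16 = 0.1875.
θ̂ = (0.125·3 + 0.1875·(77/30)) / (0.125 + 0.1875) = 0.85625/0.3125 = 2.7400.

θ̂_MAP = 2.7400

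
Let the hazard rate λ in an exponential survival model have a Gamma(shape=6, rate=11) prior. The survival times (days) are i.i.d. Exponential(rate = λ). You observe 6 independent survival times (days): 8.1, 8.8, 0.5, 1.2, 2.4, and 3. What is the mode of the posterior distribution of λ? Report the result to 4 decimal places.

λ̂_MAP = 0.3143

The Exponential(rate=λ) likelihood is ∝ λ^n e^(−λΣtᵢ). Here n = 6 and Σtᵢ = 8.1 + 8.8 + 0.5 + 1.2 + 2.4 + 3 = 24.
Posterior ∝ λ^5e^(−11λ) · λ^6e^(−24λ) = λ^11e^(−35λ), i.e. Gamma(12, 35).
Mode = (a−1)/b = 11/35 ≈ 0.3143.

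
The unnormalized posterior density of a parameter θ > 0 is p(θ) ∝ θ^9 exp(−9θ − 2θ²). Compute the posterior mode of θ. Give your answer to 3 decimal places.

θ̂_MAP = 0.750

ℓ'(θ) = 9/θ − 9 − 4θ. Setting this to zero and multiplying by θ: 4θ² + 9θ − 9 = 0.
θ = (−9 + √(9² + 4·4·9)) / (2·4) = (−9 + √225) / 8 = (−9 + 15)/8 = 3/4.
ℓ''(θ) = −9/θ² − 4 < 0, confirming a maximum.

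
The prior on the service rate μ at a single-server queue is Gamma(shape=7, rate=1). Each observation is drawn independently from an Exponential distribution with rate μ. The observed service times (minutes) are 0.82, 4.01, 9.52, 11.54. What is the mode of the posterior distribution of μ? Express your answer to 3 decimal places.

The Exponential(rate=μ) likelihood is ∝ μ^n e^(−μΣtᵢ). Here n = 4 and Σtᵢ = 0.82 + 4.01 + 9.52 + 11.54 = 25.89.
Posterior ∝ μ^6e^(−1μ) · μ^4e^(−25.89μ) = μ^10e^(−26.89μ), i.e. Gamma(11, 26.89).
Mode = (a−1)/b = 10/26.89 ≈ 0.372.

μ̂_MAP = 0.372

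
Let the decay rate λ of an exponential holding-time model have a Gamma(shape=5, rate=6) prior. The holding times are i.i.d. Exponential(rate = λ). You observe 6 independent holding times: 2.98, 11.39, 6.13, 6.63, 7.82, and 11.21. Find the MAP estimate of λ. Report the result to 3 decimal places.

The Exponential(rate=λ) likelihood is ∝ λ^n e^(−λΣtᵢ). Here n = 6 and Σtᵢ = 2.98 + 11.39 + 6.13 + 6.63 + 7.82 + 11.21 = 46.16.
Posterior ∝ λ^4e^(−6λ) · λ^6e^(−46.16λ) = λ^10e^(−52.16λ), i.e. Gamma(11, 52.16).
Mode = (a−1)/b = 10/52.16 ≈ 0.192.

λ̂_MAP = 0.192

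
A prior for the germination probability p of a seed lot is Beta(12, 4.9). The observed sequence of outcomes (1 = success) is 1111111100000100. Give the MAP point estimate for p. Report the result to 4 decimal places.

p̂_MAP = 0.6472

Prior: Beta(12, 4.9).
Data: 9 successes in 16 trials (from the sequence). The binomial likelihood contributes p^9(1−p)^7, so the posterior is Beta(12+9, 4.9+7) = Beta(21, 11.9).
For Beta(a, b) with a, b > 1 the mode is (a−1)/(a+b−2) = 20/30.9 ≈ 0.6472.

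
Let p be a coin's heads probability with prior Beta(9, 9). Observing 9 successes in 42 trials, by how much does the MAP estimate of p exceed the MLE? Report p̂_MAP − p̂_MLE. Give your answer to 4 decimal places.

Posterior is Beta(18, 42); MAP = (18−1)/(60−2) = 17/58 ≈ 0.29310.
MLE ignores the prior: p̂_MLE = k/n = 9/42 ≈ 0.21429.
Difference = 17/58 − 9/42 = 16/203 ≈ 0.0788.

MAP − MLE = 0.0788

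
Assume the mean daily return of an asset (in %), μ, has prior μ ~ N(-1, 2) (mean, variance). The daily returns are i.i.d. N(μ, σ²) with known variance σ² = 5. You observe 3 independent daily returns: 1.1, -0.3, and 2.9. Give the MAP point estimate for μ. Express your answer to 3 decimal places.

μ̂_MAP = 0.218

n = 3; x̄ = (1.1 + (-0.3) + 2.9)/3 = 3.7/3 = 37/30 ≈ 1.2333.
For a Normal prior and Normal likelihood with known variance, the posterior is Normal; its mode equals its mean, the precision-weighted average.
Prior precision 1/σ₀² = 1/2 = 0.5; data precision n/σ² = 3/5 = 0.6.
μ̂ = (0.5·(-1) + 0.6·(37/30)) / (0.5 + 0.6) = 0.24/1.1 = 12/55 ≈ 0.218.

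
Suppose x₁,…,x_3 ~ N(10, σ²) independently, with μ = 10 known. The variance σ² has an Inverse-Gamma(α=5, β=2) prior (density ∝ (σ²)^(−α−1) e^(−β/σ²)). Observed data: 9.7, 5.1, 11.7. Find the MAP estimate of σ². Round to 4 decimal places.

σ̂²_MAP = 2.0660

Sum of squared deviations about the known mean: SS = (9.7−10)² + (5.1−10)² + (11.7−10)² = 26.99.
The Normal likelihood contributes (σ²)^(−n/2) exp(−SS/(2σ²)), so the posterior is Inverse-Gamma(α + n/2, β + SS/2) = Inverse-Gamma(6.5, 15.495).
The mode of Inverse-Gamma(a, b) is b/(a+1) = 15.495/7.5 ≈ 2.0660.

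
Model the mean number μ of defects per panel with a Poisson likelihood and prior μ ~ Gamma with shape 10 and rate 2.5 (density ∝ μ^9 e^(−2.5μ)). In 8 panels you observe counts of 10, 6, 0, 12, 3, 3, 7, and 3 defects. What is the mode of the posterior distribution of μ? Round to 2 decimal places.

μ̂_MAP = 5.05

Σxᵢ = 10+6+0+12+3+3+7+3 = 44, with n = 8.
Posterior ∝ μ^9e^(−2.5μ) · μ^44e^(−8μ) = μ^53e^(−10.5μ), i.e. Gamma(shape=54, rate=10.5).
The mode of a Gamma(a, b) with a ≥ 1 (shape–rate) is (a−1)/b = 53/10.5 ≈ 5.05.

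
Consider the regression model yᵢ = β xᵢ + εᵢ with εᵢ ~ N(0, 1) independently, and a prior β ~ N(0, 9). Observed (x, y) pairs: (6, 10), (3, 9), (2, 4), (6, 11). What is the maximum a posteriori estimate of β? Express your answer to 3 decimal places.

log p(β | y) = −Σ(yᵢ − βxᵢ)²/(2·1) − β²/(2·9) + const.
Setting the derivative to zero: Σxᵢ(yᵢ − βxᵢ)/1 − β/9 = 0, so β = Σxᵢyᵢ / (Σxᵢ² + σ²/τ²).
Σxᵢyᵢ = 6·10 + 3·9 + 2·4 + 6·11 = 161; Σxᵢ² = 85; σ²/τ² = 1/9.
β̂_MAP = 161 / (85 + 1/9) = 161/(766/9) = 1449/766 ≈ 1.892.

β̂_MAP = 1.892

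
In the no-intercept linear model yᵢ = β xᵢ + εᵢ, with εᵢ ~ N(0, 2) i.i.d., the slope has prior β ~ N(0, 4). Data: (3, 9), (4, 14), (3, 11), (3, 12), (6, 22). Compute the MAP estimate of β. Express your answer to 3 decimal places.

β̂_MAP = 3.572

log p(β | y) = −Σ(yᵢ − βxᵢ)²/(2·2) − β²/(2·4) + const.
Setting the derivative to zero: Σxᵢ(yᵢ − βxᵢ)/2 − β/4 = 0, so β = Σxᵢyᵢ / (Σxᵢ² + σ²/τ²).
Σxᵢyᵢ = 3·9 + 4·14 + 3·11 + 3·12 + 6·22 = 284; Σxᵢ² = 79; σ²/τ² = 0.5.
β̂_MAP = 284 / (79 + 0.5) = 284/79.5 ≈ 3.572.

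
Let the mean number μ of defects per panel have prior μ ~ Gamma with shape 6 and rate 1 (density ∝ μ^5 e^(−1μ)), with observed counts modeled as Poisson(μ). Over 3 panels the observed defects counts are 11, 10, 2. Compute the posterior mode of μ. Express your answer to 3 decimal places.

μ̂_MAP = 7.000

Σxᵢ = 11+10+2 = 23, with n = 3.
Posterior ∝ μ^5e^(−1μ) · μ^23e^(−3μ) = μ^28e^(−4μ), i.e. Gamma(shape=29, rate=4).
The mode of a Gamma(a, b) with a ≥ 1 (shape–rate) is (a−1)/b = 28/4 ≈ 7.000.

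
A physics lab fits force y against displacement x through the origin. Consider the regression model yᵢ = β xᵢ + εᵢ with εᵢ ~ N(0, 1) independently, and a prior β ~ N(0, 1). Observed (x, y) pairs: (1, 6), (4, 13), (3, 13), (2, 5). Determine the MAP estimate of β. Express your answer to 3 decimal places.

log p(β | y) = −Σ(yᵢ − βxᵢ)²/(2·1) − β²/(2·1) + const.
Setting the derivative to zero: Σxᵢ(yᵢ − βxᵢ)/1 − β/1 = 0, so β = Σxᵢyᵢ / (Σxᵢ² + σ²/τ²).
Σxᵢyᵢ = 1·6 + 4·13 + 3·13 + 2·5 = 107; Σxᵢ² = 30; σ²/τ² = 1.
β̂_MAP = 107 / (30 + 1) = 107/31 ≈ 3.452.

β̂_MAP = 3.452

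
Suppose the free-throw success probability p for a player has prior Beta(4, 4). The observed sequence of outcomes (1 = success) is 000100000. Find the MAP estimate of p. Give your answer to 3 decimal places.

Prior: Beta(4, 4).
Data: 1 success in 9 trials (from the sequence). The binomial likelihood contributes p(1−p)^8, so the posterior is Beta(4+1, 4+8) = Beta(5, 12).
For Beta(a, b) with a, b > 1 the mode is (a−1)/(a+b−2) = 4/15 ≈ 0.267.

p̂_MAP = 0.267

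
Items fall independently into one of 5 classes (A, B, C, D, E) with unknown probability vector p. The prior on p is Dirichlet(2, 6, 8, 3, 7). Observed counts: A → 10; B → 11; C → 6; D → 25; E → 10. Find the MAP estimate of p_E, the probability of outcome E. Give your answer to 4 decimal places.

The posterior is Dirichlet(αᵢ + nᵢ) = Dirichlet(12, 17, 14, 28, 17).
For a Dirichlet(a₁,…,a_K) with all aᵢ > 1, the mode has j-th component (aⱼ − 1)/(Σaᵢ − K).
Here Σaᵢ = 88 and K = 5, so p_E = (17 − 1)/(88 − 5) = 16/83 ≈ 0.1928.

MAP estimate of p_E = 0.1928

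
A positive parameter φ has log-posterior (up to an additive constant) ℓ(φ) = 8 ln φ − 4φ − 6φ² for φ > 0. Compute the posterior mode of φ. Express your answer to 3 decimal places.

ℓ'(φ) = 8/φ − 4 − 12φ. Setting this to zero and multiplying by φ: 12φ² + 4φ − 8 = 0.
φ = (−4 + √(4² + 4·12·8)) / (2·12) = (−4 + √400) / 24 = (−4 + 20)/24 = 2/3.
ℓ''(φ) = −8/φ² − 12 < 0, confirming a maximum.

φ̂_MAP = 0.667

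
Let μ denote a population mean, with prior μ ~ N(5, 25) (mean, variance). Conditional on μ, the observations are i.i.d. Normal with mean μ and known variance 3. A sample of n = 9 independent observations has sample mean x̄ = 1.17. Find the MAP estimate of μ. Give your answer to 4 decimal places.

μ̂_MAP = 1.2204

n = 9, x̄ = 1.17.
For a Normal prior and Normal likelihood with known variance, the posterior is Normal; its mode equals its mean, the precision-weighted average.
Prior precision 1/σ₀² = 1/25 = 0.04; data precision n/σ² = 9/3 = 3.
μ̂ = (0.04·5 + 3·1.17) / (0.04 + 3) = 3.71/3.04 = 371/304 ≈ 1.2204.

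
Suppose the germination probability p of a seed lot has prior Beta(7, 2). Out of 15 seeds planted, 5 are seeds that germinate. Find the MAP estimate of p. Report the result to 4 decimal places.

p̂_MAP = 0.5000

Prior: Beta(7, 2).
Data: 5 successes in 15 trials. The binomial likelihood contributes p^5(1−p)^10, so the posterior is Beta(7+5, 2+10) = Beta(12, 12).
For Beta(a, b) with a, b > 1 the mode is (a−1)/(a+b−2) = 11/22 ≈ 0.5000.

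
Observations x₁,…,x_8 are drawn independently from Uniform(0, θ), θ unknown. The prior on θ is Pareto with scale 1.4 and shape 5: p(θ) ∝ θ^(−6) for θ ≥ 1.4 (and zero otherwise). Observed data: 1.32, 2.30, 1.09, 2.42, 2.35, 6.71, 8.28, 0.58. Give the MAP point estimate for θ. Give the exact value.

The Uniform(0, θ) likelihood is θ^(−n) for θ ≥ max(xᵢ), zero otherwise. Here max(xᵢ) = 8.28.
Posterior ∝ θ^(−6) · θ^(−8) = θ^(−14) on θ ≥ max(1.4, 8.28) = 8.28.
This density is strictly decreasing in θ, so the posterior mode lies at the lower boundary of the support.

θ̂_MAP = 8.28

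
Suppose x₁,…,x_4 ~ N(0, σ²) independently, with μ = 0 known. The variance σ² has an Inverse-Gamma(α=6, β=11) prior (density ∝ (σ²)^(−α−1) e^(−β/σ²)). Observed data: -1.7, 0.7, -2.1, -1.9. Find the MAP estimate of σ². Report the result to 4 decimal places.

σ̂²_MAP = 1.8556

Sum of squared deviations about the known mean: SS = (-1.7−0)² + (0.7−0)² + (-2.1−0)² + (-1.9−0)² = 11.4.
The Normal likelihood contributes (σ²)^(−n/2) exp(−SS/(2σ²)), so the posterior is Inverse-Gamma(α + n/2, β + SS/2) = Inverse-Gamma(8, 16.7).
The mode of Inverse-Gamma(a, b) is b/(a+1) = 16.7/9 ≈ 1.8556.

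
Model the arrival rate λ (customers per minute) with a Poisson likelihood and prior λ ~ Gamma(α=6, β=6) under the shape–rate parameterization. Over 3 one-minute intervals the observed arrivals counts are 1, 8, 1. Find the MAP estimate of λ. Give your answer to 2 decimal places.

Σxᵢ = 1+8+1 = 10, with n = 3.
Posterior ∝ λ^5e^(−6λ) · λ^10e^(−3λ) = λ^15e^(−9λ), i.e. Gamma(shape=16, rate=9).
The mode of a Gamma(a, b) with a ≥ 1 (shape–rate) is (a−1)/b = 15/9 ≈ 1.67.

λ̂_MAP = 1.67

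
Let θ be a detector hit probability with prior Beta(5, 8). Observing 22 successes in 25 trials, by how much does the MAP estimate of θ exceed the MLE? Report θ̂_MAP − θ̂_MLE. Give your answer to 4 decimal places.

MAP − MLE = -0.1578

Posterior is Beta(27, 11); MAP = (27−1)/(38−2) = 26/36 ≈ 0.72222.
MLE ignores the prior: θ̂_MLE = k/n = 22/25 ≈ 0.88000.
Difference = 26/36 − 22/25 = -71/450 ≈ -0.1578.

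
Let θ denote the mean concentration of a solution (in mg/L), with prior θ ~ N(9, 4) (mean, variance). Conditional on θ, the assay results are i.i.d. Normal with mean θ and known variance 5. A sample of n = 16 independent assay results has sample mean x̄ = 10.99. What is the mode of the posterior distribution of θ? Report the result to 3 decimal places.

θ̂_MAP = 10.846

n = 16, x̄ = 10.99.
For a Normal prior and Normal likelihood with known variance, the posterior is Normal; its mode equals its mean, the precision-weighted average.
Prior precision 1/σ₀² = 1/4 = 0.25; data precision n/σ² = 16/5 = 3.2.
θ̂ = (0.25·9 + 3.2·10.99) / (0.25 + 3.2) = 37.418/3.45 = 18709/1725 ≈ 10.846.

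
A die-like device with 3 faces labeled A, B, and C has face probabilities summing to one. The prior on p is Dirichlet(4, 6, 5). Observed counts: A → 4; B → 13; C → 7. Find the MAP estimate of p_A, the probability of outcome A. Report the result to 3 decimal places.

MAP estimate of p_A = 0.194

The posterior is Dirichlet(αᵢ + nᵢ) = Dirichlet(8, 19, 12).
For a Dirichlet(a₁,…,a_K) with all aᵢ > 1, the mode has j-th component (aⱼ − 1)/(Σaᵢ − K).
Here Σaᵢ = 39 and K = 3, so p_A = (8 − 1)/(39 − 3) = 7/36 ≈ 0.194.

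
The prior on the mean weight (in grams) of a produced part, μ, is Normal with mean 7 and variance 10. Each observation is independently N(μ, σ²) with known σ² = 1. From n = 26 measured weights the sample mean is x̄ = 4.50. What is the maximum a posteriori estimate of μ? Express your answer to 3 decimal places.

μ̂_MAP = 4.510

n = 26, x̄ = 4.50.
For a Normal prior and Normal likelihood with known variance, the posterior is Normal; its mode equals its mean, the precision-weighted average.
Prior precision 1/σ₀² = 1/10 = 0.1; data precision n/σ² = 26/1 = 26.
μ̂ = (0.1·7 + 26·4.5) / (0.1 + 26) = 117.7/26.1 = 1177/261 ≈ 4.510.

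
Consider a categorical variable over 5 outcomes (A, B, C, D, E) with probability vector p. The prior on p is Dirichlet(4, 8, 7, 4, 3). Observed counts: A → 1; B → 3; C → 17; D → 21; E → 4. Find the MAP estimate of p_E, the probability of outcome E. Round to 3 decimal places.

MAP estimate of p_E = 0.090

The posterior is Dirichlet(αᵢ + nᵢ) = Dirichlet(5, 11, 24, 25, 7).
For a Dirichlet(a₁,…,a_K) with all aᵢ > 1, the mode has j-th component (aⱼ − 1)/(Σaᵢ − K).
Here Σaᵢ = 72 and K = 5, so p_E = (7 − 1)/(72 − 5) = 6/67 ≈ 0.090.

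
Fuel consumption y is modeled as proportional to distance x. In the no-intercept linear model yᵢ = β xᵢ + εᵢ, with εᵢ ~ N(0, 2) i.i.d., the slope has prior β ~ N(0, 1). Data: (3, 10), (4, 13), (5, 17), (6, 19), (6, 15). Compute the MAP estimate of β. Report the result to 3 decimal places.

β̂_MAP = 2.992

log p(β | y) = −Σ(yᵢ − βxᵢ)²/(2·2) − β²/(2·1) + const.
Setting the derivative to zero: Σxᵢ(yᵢ − βxᵢ)/2 − β/1 = 0, so β = Σxᵢyᵢ / (Σxᵢ² + σ²/τ²).
Σxᵢyᵢ = 3·10 + 4·13 + 5·17 + 6·19 + 6·15 = 371; Σxᵢ² = 122; σ²/τ² = 2.
β̂_MAP = 371 / (122 + 2) = 371/124 ≈ 2.992.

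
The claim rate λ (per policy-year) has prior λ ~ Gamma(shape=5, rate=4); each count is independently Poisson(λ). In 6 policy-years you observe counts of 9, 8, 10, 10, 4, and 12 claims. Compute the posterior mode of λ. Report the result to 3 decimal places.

Σxᵢ = 9+8+10+10+4+12 = 53, with n = 6.
Posterior ∝ λ^4e^(−4λ) · λ^53e^(−6λ) = λ^57e^(−10λ), i.e. Gamma(shape=58, rate=10).
The mode of a Gamma(a, b) with a ≥ 1 (shape–rate) is (a−1)/b = 57/10 ≈ 5.700.

λ̂_MAP = 5.700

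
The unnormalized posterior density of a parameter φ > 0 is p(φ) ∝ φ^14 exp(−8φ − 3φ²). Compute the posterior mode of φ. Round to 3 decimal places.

ℓ'(φ) = 14/φ − 8 − 6φ. Setting this to zero and multiplying by φ: 6φ² + 8φ − 14 = 0.
φ = (−8 + √(8² + 4·6·14)) / (2·6) = (−8 + √400) / 12 = (−8 + 20)/12 = 1.
ℓ''(φ) = −14/φ² − 6 < 0, confirming a maximum.

φ̂_MAP = 1.000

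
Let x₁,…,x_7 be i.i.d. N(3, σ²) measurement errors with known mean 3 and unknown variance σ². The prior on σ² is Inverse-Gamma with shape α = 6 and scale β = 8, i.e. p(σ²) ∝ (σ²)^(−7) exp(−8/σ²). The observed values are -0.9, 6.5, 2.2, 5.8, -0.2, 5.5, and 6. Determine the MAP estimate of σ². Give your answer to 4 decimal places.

Sum of squared deviations about the known mean: SS = (-0.9−3)² + (6.5−3)² + (2.2−3)² + (5.8−3)² + (-0.2−3)² + (5.5−3)² + (6−3)² = 61.43.
The Normal likelihood contributes (σ²)^(−n/2) exp(−SS/(2σ²)), so the posterior is Inverse-Gamma(α + n/2, β + SS/2) = Inverse-Gamma(9.5, 38.715).
The mode of Inverse-Gamma(a, b) is b/(a+1) = 38.715/10.5 ≈ 3.6871.

σ̂²_MAP = 3.6871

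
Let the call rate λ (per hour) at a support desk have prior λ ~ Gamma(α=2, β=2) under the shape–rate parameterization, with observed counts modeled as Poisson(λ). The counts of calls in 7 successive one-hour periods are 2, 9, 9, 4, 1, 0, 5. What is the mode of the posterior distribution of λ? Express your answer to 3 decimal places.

λ̂_MAP = 3.444

Σxᵢ = 2+9+9+4+1+0+5 = 30, with n = 7.
Posterior ∝ λe^(−2λ) · λ^30e^(−7λ) = λ^31e^(−9λ), i.e. Gamma(shape=32, rate=9).
The mode of a Gamma(a, b) with a ≥ 1 (shape–rate) is (a−1)/b = 31/9 ≈ 3.444.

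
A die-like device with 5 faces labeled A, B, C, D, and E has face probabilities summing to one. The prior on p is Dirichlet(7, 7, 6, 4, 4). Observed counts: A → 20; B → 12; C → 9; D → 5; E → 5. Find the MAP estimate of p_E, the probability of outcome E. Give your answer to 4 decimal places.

MAP estimate of p_E = 0.1081

The posterior is Dirichlet(αᵢ + nᵢ) = Dirichlet(27, 19, 15, 9, 9).
For a Dirichlet(a₁,…,a_K) with all aᵢ > 1, the mode has j-th component (aⱼ − 1)/(Σaᵢ − K).
Here Σaᵢ = 79 and K = 5, so p_E = (9 − 1)/(79 − 5) = 8/74 ≈ 0.1081.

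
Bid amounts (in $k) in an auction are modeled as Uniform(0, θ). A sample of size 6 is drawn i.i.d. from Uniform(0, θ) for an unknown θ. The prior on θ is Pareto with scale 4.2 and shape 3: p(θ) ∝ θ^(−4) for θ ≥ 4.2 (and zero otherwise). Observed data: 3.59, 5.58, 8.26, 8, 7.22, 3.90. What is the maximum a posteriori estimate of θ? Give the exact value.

θ̂_MAP = 8.26

The Uniform(0, θ) likelihood is θ^(−n) for θ ≥ max(xᵢ), zero otherwise. Here max(xᵢ) = 8.26.
Posterior ∝ θ^(−4) · θ^(−6) = θ^(−10) on θ ≥ max(4.2, 8.26) = 8.26.
This density is strictly decreasing in θ, so the posterior mode lies at the lower boundary of the support.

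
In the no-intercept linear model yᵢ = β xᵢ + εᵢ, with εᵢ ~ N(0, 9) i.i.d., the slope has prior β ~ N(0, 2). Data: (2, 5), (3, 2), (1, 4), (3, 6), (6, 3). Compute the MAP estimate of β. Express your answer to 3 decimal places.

β̂_MAP = 0.882

log p(β | y) = −Σ(yᵢ − βxᵢ)²/(2·9) − β²/(2·2) + const.
Setting the derivative to zero: Σxᵢ(yᵢ − βxᵢ)/9 − β/2 = 0, so β = Σxᵢyᵢ / (Σxᵢ² + σ²/τ²).
Σxᵢyᵢ = 2·5 + 3·2 + 1·4 + 3·6 + 6·3 = 56; Σxᵢ² = 59; σ²/τ² = 4.5.
β̂_MAP = 56 / (59 + 4.5) = 56/63.5 ≈ 0.882.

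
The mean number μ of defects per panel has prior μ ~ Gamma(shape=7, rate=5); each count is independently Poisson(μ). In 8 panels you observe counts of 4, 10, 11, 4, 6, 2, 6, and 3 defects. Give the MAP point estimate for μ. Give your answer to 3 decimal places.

μ̂_MAP = 4.000

Σxᵢ = 4+10+11+4+6+2+6+3 = 46, with n = 8.
Posterior ∝ μ^6e^(−5μ) · μ^46e^(−8μ) = μ^52e^(−13μ), i.e. Gamma(shape=53, rate=13).
The mode of a Gamma(a, b) with a ≥ 1 (shape–rate) is (a−1)/b = 52/13 ≈ 4.000.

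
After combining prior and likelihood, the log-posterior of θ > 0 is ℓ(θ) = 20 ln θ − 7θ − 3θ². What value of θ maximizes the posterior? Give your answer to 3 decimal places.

ℓ'(θ) = 20/θ − 7 − 6θ. Setting this to zero and multiplying by θ: 6θ² + 7θ − 20 = 0.
θ = (−7 + √(7² + 4·6·20)) / (2·6) = (−7 + √529) / 12 = (−7 + 23)/12 = 4/3.
ℓ''(θ) = −20/θ² − 6 < 0, confirming a maximum.

θ̂_MAP = 1.333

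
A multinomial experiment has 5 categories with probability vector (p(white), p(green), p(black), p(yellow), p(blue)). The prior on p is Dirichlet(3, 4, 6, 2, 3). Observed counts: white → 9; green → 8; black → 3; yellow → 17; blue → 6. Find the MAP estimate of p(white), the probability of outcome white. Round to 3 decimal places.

MAP estimate of p(white) = 0.196

The posterior is Dirichlet(αᵢ + nᵢ) = Dirichlet(12, 12, 9, 19, 9).
For a Dirichlet(a₁,…,a_K) with all aᵢ > 1, the mode has j-th component (aⱼ − 1)/(Σaᵢ − K).
Here Σaᵢ = 61 and K = 5, so p(white) = (12 − 1)/(61 − 5) = 11/56 ≈ 0.196.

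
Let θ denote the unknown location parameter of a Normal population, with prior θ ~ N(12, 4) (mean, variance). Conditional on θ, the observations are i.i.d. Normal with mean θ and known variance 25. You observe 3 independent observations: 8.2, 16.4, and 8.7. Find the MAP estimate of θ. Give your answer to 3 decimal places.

θ̂_MAP = 11.708

n = 3; x̄ = (8.2 + 16.4 + 8.7)/3 = 33.3/3 = 11.1.
For a Normal prior and Normal likelihood with known variance, the posterior is Normal; its mode equals its mean, the precision-weighted average.
Prior precision 1/σ₀² = 1/4 = 0.25; data precision n/σ² = 3/25 = 0.12.
θ̂ = (0.25·12 + 0.12·11.1) / (0.25 + 0.12) = 4.332/0.37 = 2166/185 ≈ 11.708.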